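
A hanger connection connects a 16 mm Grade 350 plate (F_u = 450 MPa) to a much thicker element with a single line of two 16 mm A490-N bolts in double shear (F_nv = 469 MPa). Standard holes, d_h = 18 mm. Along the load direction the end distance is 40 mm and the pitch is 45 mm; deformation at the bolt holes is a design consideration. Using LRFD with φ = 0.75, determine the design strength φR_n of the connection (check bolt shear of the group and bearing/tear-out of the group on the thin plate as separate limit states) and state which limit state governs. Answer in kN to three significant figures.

283 kN (bolt shear governs)

Bolt shear: A_b = π·16²/4 = 201.1 mm²; R_n = 469 × 201.1 × 2 × 2 / 1000 = 377.2 kN → 0.75 × 377.2 = 283 kN.
Bearing (1.2 l_c t F_u ≤ 2.4 d t F_u): upper limit = 2.4·16·16·450 / 1000 = 276.5 kN.
  Edge l_c = 40 − 18/2 = 31 → r_n = 267.8 kN; interior l_c = 45 − 18 = 27 → r_n = 233.3 kN.
  R_n,bearing = 1·267.8 + 1·233.3 = 501.1 kN → 0.75 × 501.1 = 376 kN.
Bolt shear governs: 283 kN.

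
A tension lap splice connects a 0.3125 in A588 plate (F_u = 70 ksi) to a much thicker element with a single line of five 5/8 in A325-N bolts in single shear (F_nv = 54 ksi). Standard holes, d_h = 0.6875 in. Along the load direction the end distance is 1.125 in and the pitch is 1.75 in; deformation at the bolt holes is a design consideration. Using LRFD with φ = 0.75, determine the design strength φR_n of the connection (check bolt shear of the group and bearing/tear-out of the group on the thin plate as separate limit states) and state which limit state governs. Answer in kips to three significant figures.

62.1 kips (bolt shear governs)

Bolt shear: A_b = π·0.625²/4 = 0.3068 in²; R_n = 54 × 0.3068 × 5 × 1 = 82.83 kips → 0.75 × 82.83 = 62.1 kips.
Bearing (1.2 l_c t F_u ≤ 2.4 d t F_u): upper limit = 2.4·0.625·0.3125·70 = 32.81 kips.
  Edge l_c = 1.125 − 0.6875/2 = 0.7812 → r_n = 20.51 kips; interior l_c = 1.75 − 0.6875 = 1.062 → r_n = 27.89 kips.
  R_n,bearing = 1·20.51 + 4·27.89 = 132.1 kips → 0.75 × 132.1 = 99.1 kips.
Bolt shear governs: 62.1 kips.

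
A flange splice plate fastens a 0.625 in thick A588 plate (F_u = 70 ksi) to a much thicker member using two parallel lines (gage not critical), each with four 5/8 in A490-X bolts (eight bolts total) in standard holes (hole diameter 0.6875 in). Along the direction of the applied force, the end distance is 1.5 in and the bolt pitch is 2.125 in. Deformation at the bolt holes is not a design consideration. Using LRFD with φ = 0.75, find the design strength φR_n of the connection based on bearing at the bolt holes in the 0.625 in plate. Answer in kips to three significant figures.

483 kips

Per bolt r_n = 1.5 l_c t F_u ≤ 3.0 d t F_u; upper limit = 3.0 × 0.625 × 0.625 × 70 = 82.03 kips.
Edge bolt: l_c = 1.5 − 0.6875/2 = 1.156 in → 1.5 × 1.156 × 0.625 × 70 = 75.88 → r_n = 75.88 kips.
Interior bolts: l_c = 2.125 − 0.6875 = 1.438 in → 1.5 × 1.438 × 0.625 × 70 = 94.34 → r_n = 82.03 kips.
R_n = 2 × 75.88 + 6 × 82.03 = 643.9 kips.
Design strength φR_n = 0.75 × 643.9 = 483 kips.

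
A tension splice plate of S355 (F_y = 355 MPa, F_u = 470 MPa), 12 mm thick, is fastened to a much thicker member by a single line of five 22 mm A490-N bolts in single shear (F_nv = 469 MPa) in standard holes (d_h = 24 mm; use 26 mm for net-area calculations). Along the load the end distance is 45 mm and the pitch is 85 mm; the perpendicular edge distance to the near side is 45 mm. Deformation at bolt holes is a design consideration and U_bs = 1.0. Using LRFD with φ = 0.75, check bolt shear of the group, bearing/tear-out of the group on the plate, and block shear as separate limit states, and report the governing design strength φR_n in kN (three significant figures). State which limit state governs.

Bolt shear: A_b = π·22²/4 = 380.1 mm²; R_n = 469 × 380.1 × 5 × 1 / 1000 = 891.4 kN → 0.75 × 891.4 = 669 kN.
Bearing: edge l_c = 33, r_n = 223.3 kN; interior l_c = 61, r_n = 297.8 kN; R_n = 223.3 + 4·297.8 = 1415 kN → 1060 kN.
Block shear: A_gv = 4620, A_nv = 3216, A_nt = 384 mm²; R_n = min(0.6F_uA_nv, 0.6F_yA_gv) + U_bs·F_u·A_nt = 1087 kN → 816 kN.
Bolt shear governs: 669 kN.

669 kN (bolt shear governs)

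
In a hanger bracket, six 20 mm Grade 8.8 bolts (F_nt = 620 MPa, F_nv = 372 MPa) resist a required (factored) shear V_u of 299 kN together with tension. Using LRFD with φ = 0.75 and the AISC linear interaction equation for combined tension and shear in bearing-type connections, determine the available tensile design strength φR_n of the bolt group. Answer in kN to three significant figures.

641 kN

A_b = π·20²/4 = 314.2 mm²; f_rv = 299 × 1000 / (6 × 314.2) = 158.6 MPa.
F'_nt = 1.3 F_nt − (F_nt / φF_nv) f_rv = 1.3·620 − (620/(0.75·372))·158.6 = 453.5 MPa, capped at F_nt → F'_nt = 453.5 MPa.
R_n = F'_nt · A_b · n = 453.5 × 314.2 × 6 / 1000 = 854.8 kN.
Design strength φR_n = 0.75 × 854.8 = 641 kN.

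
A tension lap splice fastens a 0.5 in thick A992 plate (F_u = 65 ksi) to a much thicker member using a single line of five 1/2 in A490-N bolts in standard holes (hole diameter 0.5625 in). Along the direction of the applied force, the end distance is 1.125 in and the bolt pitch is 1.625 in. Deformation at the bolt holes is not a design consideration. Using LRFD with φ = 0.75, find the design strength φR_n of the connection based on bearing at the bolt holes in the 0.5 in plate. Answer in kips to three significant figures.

Per bolt r_n = 1.5 l_c t F_u ≤ 3.0 d t F_u; upper limit = 3.0 × 0.5 × 0.5 × 65 = 48.75 kips.
Edge bolt: l_c = 1.125 − 0.5625/2 = 0.8438 in → 1.5 × 0.8438 × 0.5 × 65 = 41.13 → r_n = 41.13 kips.
Interior bolts: l_c = 1.625 − 0.5625 = 1.062 in → 1.5 × 1.062 × 0.5 × 65 = 51.8 → r_n = 48.75 kips.
R_n = 1 × 41.13 + 4 × 48.75 = 236.1 kips.
Design strength φR_n = 0.75 × 236.1 = 177 kips.

177 kips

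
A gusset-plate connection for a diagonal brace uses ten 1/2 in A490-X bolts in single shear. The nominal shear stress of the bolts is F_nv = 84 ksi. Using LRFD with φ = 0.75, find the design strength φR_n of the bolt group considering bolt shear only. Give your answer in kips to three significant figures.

124 kips

A_b = π × 0.5² / 4 = 0.1963 in².
R_n = F_nv · A_b · n · n_s = 84 × 0.1963 × 10 × 1 = 164.9 kips.
Design strength φR_n = 0.75 × 164.9 = 124 kips.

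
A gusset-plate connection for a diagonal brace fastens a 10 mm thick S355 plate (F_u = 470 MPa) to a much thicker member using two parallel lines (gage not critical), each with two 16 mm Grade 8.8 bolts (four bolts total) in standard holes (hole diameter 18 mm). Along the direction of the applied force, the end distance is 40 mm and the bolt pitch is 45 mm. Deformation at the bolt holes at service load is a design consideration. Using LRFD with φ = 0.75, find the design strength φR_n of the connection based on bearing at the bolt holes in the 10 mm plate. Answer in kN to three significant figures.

491 kN

Per bolt r_n = 1.2 l_c t F_u ≤ 2.4 d t F_u; upper limit = 2.4 × 16 × 10 × 470 / 1000 = 180.5 kN.
Edge bolt: l_c = 40 − 18/2 = 31 mm → 1.2 × 31 × 10 × 470 / 1000 = 174.8 → r_n = 174.8 kN.
Interior bolts: l_c = 45 − 18 = 27 mm → 1.2 × 27 × 10 × 470 / 1000 = 152.3 → r_n = 152.3 kN.
R_n = 2 × 174.8 + 2 × 152.3 = 654.2 kN.
Design strength φR_n = 0.75 × 654.2 = 491 kN.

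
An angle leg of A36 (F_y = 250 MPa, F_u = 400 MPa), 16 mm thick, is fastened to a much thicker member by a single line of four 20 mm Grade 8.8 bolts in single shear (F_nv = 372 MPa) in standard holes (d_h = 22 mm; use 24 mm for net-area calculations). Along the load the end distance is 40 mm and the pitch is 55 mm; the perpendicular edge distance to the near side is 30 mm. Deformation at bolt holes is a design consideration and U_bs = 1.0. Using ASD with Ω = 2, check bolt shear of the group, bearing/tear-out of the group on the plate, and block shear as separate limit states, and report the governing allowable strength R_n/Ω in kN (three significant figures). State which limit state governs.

234 kN (bolt shear governs)

Bolt shear: A_b = π·20²/4 = 314.2 mm²; R_n = 372 × 314.2 × 4 × 1 / 1000 = 467.5 kN → 467.5 / 2 = 234 kN.
Bearing: edge l_c = 29, r_n = 222.7 kN; interior l_c = 33, r_n = 253.4 kN; R_n = 222.7 + 3·253.4 = 983 kN → 492 kN.
Block shear: A_gv = 3280, A_nv = 1936, A_nt = 288 mm²; R_n = min(0.6F_uA_nv, 0.6F_yA_gv) + U_bs·F_u·A_nt = 579.8 kN → 290 kN.
Bolt shear governs: 234 kN.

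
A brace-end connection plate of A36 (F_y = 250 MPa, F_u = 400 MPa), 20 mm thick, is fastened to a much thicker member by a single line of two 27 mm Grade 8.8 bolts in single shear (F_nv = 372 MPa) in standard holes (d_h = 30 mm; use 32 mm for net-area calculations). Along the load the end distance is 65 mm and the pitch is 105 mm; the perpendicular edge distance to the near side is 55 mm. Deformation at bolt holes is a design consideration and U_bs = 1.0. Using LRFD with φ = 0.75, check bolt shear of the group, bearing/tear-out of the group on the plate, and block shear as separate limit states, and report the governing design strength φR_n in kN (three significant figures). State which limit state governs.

Bolt shear: A_b = π·27²/4 = 572.6 mm²; R_n = 372 × 572.6 × 2 × 1 / 1000 = 426 kN → 0.75 × 426 = 319 kN.
Bearing: edge l_c = 50, r_n = 480 kN; interior l_c = 75, r_n = 518.4 kN; R_n = 480 + 1·518.4 = 998.4 kN → 749 kN.
Block shear: A_gv = 3400, A_nv = 2440, A_nt = 780 mm²; R_n = min(0.6F_uA_nv, 0.6F_yA_gv) + U_bs·F_u·A_nt = 822 kN → 616 kN.
Bolt shear governs: 319 kN.

319 kN (bolt shear governs)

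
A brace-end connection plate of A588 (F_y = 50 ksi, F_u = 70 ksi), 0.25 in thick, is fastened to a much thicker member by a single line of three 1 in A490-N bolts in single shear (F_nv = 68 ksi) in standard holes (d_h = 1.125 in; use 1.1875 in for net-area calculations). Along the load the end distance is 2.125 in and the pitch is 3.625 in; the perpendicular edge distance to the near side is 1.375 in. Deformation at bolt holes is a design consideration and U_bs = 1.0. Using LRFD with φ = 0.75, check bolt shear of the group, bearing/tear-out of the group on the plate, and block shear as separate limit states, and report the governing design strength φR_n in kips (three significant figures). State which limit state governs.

60.7 kips (block shear governs)

Bolt shear: A_b = π·1²/4 = 0.7854 in²; R_n = 68 × 0.7854 × 3 × 1 = 160.2 kips → 0.75 × 160.2 = 120 kips.
Bearing: edge l_c = 1.562, r_n = 32.81 kips; interior l_c = 2.5, r_n = 42 kips; R_n = 32.81 + 2·42 = 116.8 kips → 87.6 kips.
Block shear: A_gv = 2.344, A_nv = 1.602, A_nt = 0.1953 in²; R_n = min(0.6F_uA_nv, 0.6F_yA_gv) + U_bs·F_u·A_nt = 80.94 kips → 60.7 kips.
Block shear governs: 60.7 kips.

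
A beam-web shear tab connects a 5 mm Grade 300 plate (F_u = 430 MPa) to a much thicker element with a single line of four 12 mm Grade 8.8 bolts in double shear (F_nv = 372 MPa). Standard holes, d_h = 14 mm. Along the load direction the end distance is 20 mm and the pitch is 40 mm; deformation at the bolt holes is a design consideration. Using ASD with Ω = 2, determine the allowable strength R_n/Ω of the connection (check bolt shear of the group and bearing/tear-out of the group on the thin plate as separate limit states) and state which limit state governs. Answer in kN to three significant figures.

Bolt shear: A_b = π·12²/4 = 113.1 mm²; R_n = 372 × 113.1 × 4 × 2 / 1000 = 336.6 kN → 336.6 / 2 = 168 kN.
Bearing (1.2 l_c t F_u ≤ 2.4 d t F_u): upper limit = 2.4·12·5·430 / 1000 = 61.92 kN.
  Edge l_c = 20 − 14/2 = 13 → r_n = 33.54 kN; interior l_c = 40 − 14 = 26 → r_n = 61.92 kN.
  R_n,bearing = 1·33.54 + 3·61.92 = 219.3 kN → 219.3 / 2 = 110 kN.
Bearing governs: 110 kN.

110 kN (bearing governs)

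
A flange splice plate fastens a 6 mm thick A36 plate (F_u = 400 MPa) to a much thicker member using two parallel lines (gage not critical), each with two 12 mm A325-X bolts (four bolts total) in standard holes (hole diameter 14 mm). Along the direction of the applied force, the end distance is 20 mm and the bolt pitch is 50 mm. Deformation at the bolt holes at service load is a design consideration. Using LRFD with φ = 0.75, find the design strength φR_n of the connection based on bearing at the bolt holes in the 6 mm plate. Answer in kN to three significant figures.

Per bolt r_n = 1.2 l_c t F_u ≤ 2.4 d t F_u; upper limit = 2.4 × 12 × 6 × 400 / 1000 = 69.12 kN.
Edge bolt: l_c = 20 − 14/2 = 13 mm → 1.2 × 13 × 6 × 400 / 1000 = 37.44 → r_n = 37.44 kN.
Interior bolts: l_c = 50 − 14 = 36 mm → 1.2 × 36 × 6 × 400 / 1000 = 103.7 → r_n = 69.12 kN.
R_n = 2 × 37.44 + 2 × 69.12 = 213.1 kN.
Design strength φR_n = 0.75 × 213.1 = 160 kN.

160 kN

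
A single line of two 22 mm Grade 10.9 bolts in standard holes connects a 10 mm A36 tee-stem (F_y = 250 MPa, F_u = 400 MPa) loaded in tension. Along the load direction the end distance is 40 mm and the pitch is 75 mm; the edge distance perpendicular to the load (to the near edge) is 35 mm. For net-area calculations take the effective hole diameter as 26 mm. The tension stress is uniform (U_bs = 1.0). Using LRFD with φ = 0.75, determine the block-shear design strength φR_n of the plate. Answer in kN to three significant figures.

195 kN

Shear plane L_v = 40 + 1·75 = 115 mm; A_gv = 115 × 10 = 1150 mm².
A_nv = (115 − 1.5·26) × 10 = 760 mm².
A_nt = (35 − 0.5·26) × 10 = 220 mm².
0.6 F_u A_nv = 182.4 kN; 0.6 F_y A_gv = 172.5 kN → shear yielding governs the shear term.
R_n = 172.5 + 1.0 × 400 × 220 / 1000 = 260.5 kN.
Design strength φR_n = 0.75 × 260.5 = 195 kN.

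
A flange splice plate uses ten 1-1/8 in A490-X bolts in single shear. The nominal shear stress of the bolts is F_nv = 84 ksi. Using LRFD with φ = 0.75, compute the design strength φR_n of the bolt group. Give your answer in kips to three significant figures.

A_b = π × 1.125² / 4 = 0.994 in².
R_n = F_nv · A_b · n · n_s = 84 × 0.994 × 10 × 1 = 835 kips.
Design strength φR_n = 0.75 × 835 = 626 kips.

626 kips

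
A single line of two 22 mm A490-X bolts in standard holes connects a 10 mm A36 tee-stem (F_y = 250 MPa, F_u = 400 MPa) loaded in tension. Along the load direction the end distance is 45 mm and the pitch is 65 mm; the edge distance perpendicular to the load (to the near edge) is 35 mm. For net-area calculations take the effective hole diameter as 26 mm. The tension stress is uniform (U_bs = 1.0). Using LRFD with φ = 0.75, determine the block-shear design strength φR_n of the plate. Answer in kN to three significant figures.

190 kN

Shear plane L_v = 45 + 1·65 = 110 mm; A_gv = 110 × 10 = 1100 mm².
A_nv = (110 − 1.5·26) × 10 = 710 mm².
A_nt = (35 − 0.5·26) × 10 = 220 mm².
0.6 F_u A_nv = 170.4 kN; 0.6 F_y A_gv = 165 kN → shear yielding governs the shear term.
R_n = 165 + 1.0 × 400 × 220 / 1000 = 253 kN.
Design strength φR_n = 0.75 × 253 = 190 kN.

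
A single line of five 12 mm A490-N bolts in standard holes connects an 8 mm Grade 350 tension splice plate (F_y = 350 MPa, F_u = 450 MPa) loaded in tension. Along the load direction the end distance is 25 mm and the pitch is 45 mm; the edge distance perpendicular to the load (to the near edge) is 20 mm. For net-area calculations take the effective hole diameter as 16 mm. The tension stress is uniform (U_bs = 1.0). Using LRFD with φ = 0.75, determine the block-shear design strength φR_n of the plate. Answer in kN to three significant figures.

Shear plane L_v = 25 + 4·45 = 205 mm; A_gv = 205 × 8 = 1640 mm².
A_nv = (205 − 4.5·16) × 8 = 1064 mm².
A_nt = (20 − 0.5·16) × 8 = 96 mm².
0.6 F_u A_nv = 287.3 kN; 0.6 F_y A_gv = 344.4 kN → shear rupture governs the shear term.
R_n = 287.3 + 1.0 × 450 × 96 / 1000 = 330.5 kN.
Design strength φR_n = 0.75 × 330.5 = 248 kN.

248 kN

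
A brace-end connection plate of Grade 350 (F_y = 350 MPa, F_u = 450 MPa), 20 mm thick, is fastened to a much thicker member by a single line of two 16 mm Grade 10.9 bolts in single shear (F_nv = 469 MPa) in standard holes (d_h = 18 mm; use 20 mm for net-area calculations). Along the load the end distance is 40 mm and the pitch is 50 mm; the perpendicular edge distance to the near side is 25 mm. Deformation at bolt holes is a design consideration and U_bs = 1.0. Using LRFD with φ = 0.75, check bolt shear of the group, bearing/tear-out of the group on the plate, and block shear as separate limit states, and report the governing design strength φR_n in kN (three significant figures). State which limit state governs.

Bolt shear: A_b = π·16²/4 = 201.1 mm²; R_n = 469 × 201.1 × 2 × 1 / 1000 = 188.6 kN → 0.75 × 188.6 = 141 kN.
Bearing: edge l_c = 31, r_n = 334.8 kN; interior l_c = 32, r_n = 345.6 kN; R_n = 334.8 + 1·345.6 = 680.4 kN → 510 kN.
Block shear: A_gv = 1800, A_nv = 1200, A_nt = 300 mm²; R_n = min(0.6F_uA_nv, 0.6F_yA_gv) + U_bs·F_u·A_nt = 459 kN → 344 kN.
Bolt shear governs: 141 kN.

141 kN (bolt shear governs)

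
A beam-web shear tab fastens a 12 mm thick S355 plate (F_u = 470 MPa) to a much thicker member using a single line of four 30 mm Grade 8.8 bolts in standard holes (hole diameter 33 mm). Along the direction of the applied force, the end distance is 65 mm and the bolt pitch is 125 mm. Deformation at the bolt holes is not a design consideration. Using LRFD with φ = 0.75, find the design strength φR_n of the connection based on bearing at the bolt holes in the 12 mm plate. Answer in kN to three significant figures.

Per bolt r_n = 1.5 l_c t F_u ≤ 3.0 d t F_u; upper limit = 3.0 × 30 × 12 × 470 / 1000 = 507.6 kN.
Edge bolt: l_c = 65 − 33/2 = 48.5 mm → 1.5 × 48.5 × 12 × 470 / 1000 = 410.3 → r_n = 410.3 kN.
Interior bolts: l_c = 125 − 33 = 92 mm → 1.5 × 92 × 12 × 470 / 1000 = 778.3 → r_n = 507.6 kN.
R_n = 1 × 410.3 + 3 × 507.6 = 1933 kN.
Design strength φR_n = 0.75 × 1933 = 1450 kN.

1450 kN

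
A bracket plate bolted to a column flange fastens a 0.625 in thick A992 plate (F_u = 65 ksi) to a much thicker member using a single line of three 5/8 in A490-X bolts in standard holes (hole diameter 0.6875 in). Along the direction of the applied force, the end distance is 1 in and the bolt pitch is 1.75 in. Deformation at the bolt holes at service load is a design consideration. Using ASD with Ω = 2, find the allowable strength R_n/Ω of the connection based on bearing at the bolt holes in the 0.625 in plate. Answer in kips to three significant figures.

Per bolt r_n = 1.2 l_c t F_u ≤ 2.4 d t F_u; upper limit = 2.4 × 0.625 × 0.625 × 65 = 60.94 kips.
Edge bolt: l_c = 1 − 0.6875/2 = 0.6562 in → 1.2 × 0.6562 × 0.625 × 65 = 31.99 → r_n = 31.99 kips.
Interior bolts: l_c = 1.75 − 0.6875 = 1.062 in → 1.2 × 1.062 × 0.625 × 65 = 51.8 → r_n = 51.8 kips.
R_n = 1 × 31.99 + 2 × 51.8 = 135.6 kips.
Allowable strength R_n/Ω = 135.6 / 2 = 67.8 kips.

67.8 kips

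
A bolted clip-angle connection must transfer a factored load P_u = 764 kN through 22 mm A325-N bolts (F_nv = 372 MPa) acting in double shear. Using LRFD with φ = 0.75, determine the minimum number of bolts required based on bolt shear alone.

4 bolts

A_b = π·22²/4 = 380.1 mm².
Per-bolt design strength φR_n = 0.75 × 372 × 380.1 × 2 / 1000 = 212.1 kN.
n ≥ 764 / 212.1 = 3.602 → use 4 bolts.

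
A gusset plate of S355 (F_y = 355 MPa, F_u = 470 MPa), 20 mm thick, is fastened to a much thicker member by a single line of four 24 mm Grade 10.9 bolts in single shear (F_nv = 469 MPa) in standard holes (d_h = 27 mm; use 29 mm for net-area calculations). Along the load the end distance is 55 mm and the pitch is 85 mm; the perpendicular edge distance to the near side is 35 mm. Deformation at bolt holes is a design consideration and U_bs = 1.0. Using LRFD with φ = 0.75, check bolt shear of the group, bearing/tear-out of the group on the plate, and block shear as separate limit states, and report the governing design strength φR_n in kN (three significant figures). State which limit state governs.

637 kN (bolt shear governs)

Bolt shear: A_b = π·24²/4 = 452.4 mm²; R_n = 469 × 452.4 × 4 × 1 / 1000 = 848.7 kN → 0.75 × 848.7 = 637 kN.
Bearing: edge l_c = 41.5, r_n = 468.1 kN; interior l_c = 58, r_n = 541.4 kN; R_n = 468.1 + 3·541.4 = 2092 kN → 1570 kN.
Block shear: A_gv = 6200, A_nv = 4170, A_nt = 410 mm²; R_n = min(0.6F_uA_nv, 0.6F_yA_gv) + U_bs·F_u·A_nt = 1369 kN → 1030 kN.
Bolt shear governs: 637 kN.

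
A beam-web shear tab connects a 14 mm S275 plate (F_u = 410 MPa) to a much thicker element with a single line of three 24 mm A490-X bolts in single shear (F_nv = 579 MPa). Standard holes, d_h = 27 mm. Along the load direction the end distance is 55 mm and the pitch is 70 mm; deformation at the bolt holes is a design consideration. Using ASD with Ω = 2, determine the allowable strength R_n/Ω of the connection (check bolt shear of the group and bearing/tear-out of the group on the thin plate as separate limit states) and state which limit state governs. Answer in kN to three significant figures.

393 kN (bolt shear governs)

Bolt shear: A_b = π·24²/4 = 452.4 mm²; R_n = 579 × 452.4 × 3 × 1 / 1000 = 785.8 kN → 785.8 / 2 = 393 kN.
Bearing (1.2 l_c t F_u ≤ 2.4 d t F_u): upper limit = 2.4·24·14·410 / 1000 = 330.6 kN.
  Edge l_c = 55 − 27/2 = 41.5 → r_n = 285.9 kN; interior l_c = 70 − 27 = 43 → r_n = 296.2 kN.
  R_n,bearing = 1·285.9 + 2·296.2 = 878.2 kN → 878.2 / 2 = 439 kN.
Bolt shear governs: 393 kN.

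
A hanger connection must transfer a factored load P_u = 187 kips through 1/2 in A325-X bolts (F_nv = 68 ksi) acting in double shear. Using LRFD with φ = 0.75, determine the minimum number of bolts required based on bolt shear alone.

A_b = π·0.5²/4 = 0.1963 in².
Per-bolt design strength φR_n = 0.75 × 68 × 0.1963 × 2 = 20.03 kips.
n ≥ 187 / 20.03 = 9.337 → use 10 bolts.

10 bolts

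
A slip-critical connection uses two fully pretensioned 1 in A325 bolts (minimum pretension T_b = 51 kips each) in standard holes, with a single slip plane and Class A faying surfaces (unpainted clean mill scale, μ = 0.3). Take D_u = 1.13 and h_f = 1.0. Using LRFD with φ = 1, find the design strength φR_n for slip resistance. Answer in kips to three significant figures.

R_n = μ · D_u · h_f · T_b · n_s · n_b = 0.3 × 1.13 × 1.0 × 51 × 1 × 2 = 34.58 kips.
Design strength φR_n = 1 × 34.58 = 34.6 kips.

34.6 kips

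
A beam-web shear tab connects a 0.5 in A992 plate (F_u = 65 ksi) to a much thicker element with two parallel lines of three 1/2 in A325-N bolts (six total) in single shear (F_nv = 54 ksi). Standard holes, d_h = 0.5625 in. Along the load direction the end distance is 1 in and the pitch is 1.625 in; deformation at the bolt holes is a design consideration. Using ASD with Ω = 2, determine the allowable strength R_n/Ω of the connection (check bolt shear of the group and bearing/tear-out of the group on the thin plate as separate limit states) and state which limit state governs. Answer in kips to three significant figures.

Bolt shear: A_b = π·0.5²/4 = 0.1963 in²; R_n = 54 × 0.1963 × 6 × 1 = 63.62 kips → 63.62 / 2 = 31.8 kips.
Bearing (1.2 l_c t F_u ≤ 2.4 d t F_u): upper limit = 2.4·0.5·0.5·65 = 39 kips.
  Edge l_c = 1 − 0.5625/2 = 0.7188 → r_n = 28.03 kips; interior l_c = 1.625 − 0.5625 = 1.062 → r_n = 39 kips.
  R_n,bearing = 2·28.03 + 4·39 = 212.1 kips → 212.1 / 2 = 106 kips.
Bolt shear governs: 31.8 kips.

31.8 kips (bolt shear governs)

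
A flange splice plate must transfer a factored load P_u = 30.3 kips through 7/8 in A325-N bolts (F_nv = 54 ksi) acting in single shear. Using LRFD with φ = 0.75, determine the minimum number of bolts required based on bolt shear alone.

A_b = π·0.875²/4 = 0.6013 in².
Per-bolt design strength φR_n = 0.75 × 54 × 0.6013 × 1 = 24.35 kips.
n ≥ 30.3 / 24.35 = 1.244 → use 2 bolts.

2 bolts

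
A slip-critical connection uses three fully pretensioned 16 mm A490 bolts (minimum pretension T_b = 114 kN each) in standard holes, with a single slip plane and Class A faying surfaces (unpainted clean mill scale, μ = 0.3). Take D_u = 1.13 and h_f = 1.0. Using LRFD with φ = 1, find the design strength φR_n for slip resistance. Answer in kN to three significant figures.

116 kN

R_n = μ · D_u · h_f · T_b · n_s · n_b = 0.3 × 1.13 × 1.0 × 114 × 1 × 3 = 115.9 kN.
Design strength φR_n = 1 × 115.9 = 116 kN.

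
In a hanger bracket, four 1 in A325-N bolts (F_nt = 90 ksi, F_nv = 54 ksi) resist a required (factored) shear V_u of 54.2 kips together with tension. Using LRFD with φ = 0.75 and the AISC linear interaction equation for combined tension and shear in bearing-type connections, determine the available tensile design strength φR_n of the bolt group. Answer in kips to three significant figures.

A_b = π·1²/4 = 0.7854 in²; f_rv = 54.2 / (4 × 0.7854) = 17.25 ksi.
F'_nt = 1.3 F_nt − (F_nt / φF_nv) f_rv = 1.3·90 − (90/(0.75·54))·17.25 = 78.66 ksi, capped at F_nt → F'_nt = 78.66 ksi.
R_n = F'_nt · A_b · n = 78.66 × 0.7854 × 4 = 247.1 kips.
Design strength φR_n = 0.75 × 247.1 = 185 kips.

185 kips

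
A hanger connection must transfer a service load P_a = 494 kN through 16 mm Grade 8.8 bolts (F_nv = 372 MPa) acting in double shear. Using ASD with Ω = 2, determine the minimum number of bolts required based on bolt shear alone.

7 bolts

A_b = π·16²/4 = 201.1 mm².
Per-bolt allowable strength R_n/Ω = 372 × 201.1 × 2 / 1000 / 2 = 74.8 kN.
n ≥ 494 / 74.8 = 6.605 → use 7 bolts.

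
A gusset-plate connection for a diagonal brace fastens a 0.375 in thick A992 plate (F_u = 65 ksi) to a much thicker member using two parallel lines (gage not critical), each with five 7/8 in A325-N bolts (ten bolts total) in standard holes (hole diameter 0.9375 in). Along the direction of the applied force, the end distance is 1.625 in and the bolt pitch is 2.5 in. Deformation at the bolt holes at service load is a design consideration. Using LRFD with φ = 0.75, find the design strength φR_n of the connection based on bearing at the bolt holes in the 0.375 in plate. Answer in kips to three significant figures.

325 kips

Per bolt r_n = 1.2 l_c t F_u ≤ 2.4 d t F_u; upper limit = 2.4 × 0.875 × 0.375 × 65 = 51.19 kips.
Edge bolt: l_c = 1.625 − 0.9375/2 = 1.156 in → 1.2 × 1.156 × 0.375 × 65 = 33.82 → r_n = 33.82 kips.
Interior bolts: l_c = 2.5 − 0.9375 = 1.562 in → 1.2 × 1.562 × 0.375 × 65 = 45.7 → r_n = 45.7 kips.
R_n = 2 × 33.82 + 8 × 45.7 = 433.3 kips.
Design strength φR_n = 0.75 × 433.3 = 325 kips.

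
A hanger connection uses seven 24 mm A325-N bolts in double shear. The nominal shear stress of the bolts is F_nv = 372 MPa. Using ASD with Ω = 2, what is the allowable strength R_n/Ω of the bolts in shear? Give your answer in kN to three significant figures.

A_b = π × 24² / 4 = 452.4 mm².
R_n = F_nv · A_b · n · n_s = 372 × 452.4 × 7 × 2 / 1000 = 2356 kN.
Allowable strength R_n/Ω = 2356 / 2 = 1180 kN.

1180 kN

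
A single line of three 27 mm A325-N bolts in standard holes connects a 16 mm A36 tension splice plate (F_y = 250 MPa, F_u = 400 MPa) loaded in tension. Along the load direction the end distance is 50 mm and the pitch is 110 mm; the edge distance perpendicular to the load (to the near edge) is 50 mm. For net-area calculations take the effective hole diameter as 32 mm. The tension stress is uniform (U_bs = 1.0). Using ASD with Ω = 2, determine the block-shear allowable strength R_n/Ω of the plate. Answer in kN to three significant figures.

433 kN

Shear plane L_v = 50 + 2·110 = 270 mm; A_gv = 270 × 16 = 4320 mm².
A_nv = (270 − 2.5·32) × 16 = 3040 mm².
A_nt = (50 − 0.5·32) × 16 = 544 mm².
0.6 F_u A_nv = 729.6 kN; 0.6 F_y A_gv = 648 kN → shear yielding governs the shear term.
R_n = 648 + 1.0 × 400 × 544 / 1000 = 865.6 kN.
Allowable strength R_n/Ω = 865.6 / 2 = 433 kN.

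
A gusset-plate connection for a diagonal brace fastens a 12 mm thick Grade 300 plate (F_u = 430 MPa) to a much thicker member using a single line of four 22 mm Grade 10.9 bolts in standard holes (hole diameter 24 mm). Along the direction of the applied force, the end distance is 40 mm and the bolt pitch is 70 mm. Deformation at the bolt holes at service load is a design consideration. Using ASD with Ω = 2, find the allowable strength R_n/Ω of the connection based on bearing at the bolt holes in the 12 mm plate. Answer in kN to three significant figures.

Per bolt r_n = 1.2 l_c t F_u ≤ 2.4 d t F_u; upper limit = 2.4 × 22 × 12 × 430 / 1000 = 272.4 kN.
Edge bolt: l_c = 40 − 24/2 = 28 mm → 1.2 × 28 × 12 × 430 / 1000 = 173.4 → r_n = 173.4 kN.
Interior bolts: l_c = 70 − 24 = 46 mm → 1.2 × 46 × 12 × 430 / 1000 = 284.8 → r_n = 272.4 kN.
R_n = 1 × 173.4 + 3 × 272.4 = 990.7 kN.
Allowable strength R_n/Ω = 990.7 / 2 = 495 kN.

495 kN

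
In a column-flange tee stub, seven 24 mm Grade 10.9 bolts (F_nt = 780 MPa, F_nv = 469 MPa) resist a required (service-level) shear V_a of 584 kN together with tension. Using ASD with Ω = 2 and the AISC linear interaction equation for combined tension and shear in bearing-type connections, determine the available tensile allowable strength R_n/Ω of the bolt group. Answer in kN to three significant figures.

A_b = π·24²/4 = 452.4 mm²; f_rv = 584 × 1000 / (7 × 452.4) = 184.4 MPa.
F'_nt = 1.3 F_nt − (Ω F_nt / F_nv) f_rv = 1.3·780 − (2·780/469)·184.4 = 400.6 MPa, capped at F_nt → F'_nt = 400.6 MPa.
R_n = F'_nt · A_b · n = 400.6 × 452.4 × 7 / 1000 = 1269 kN.
Allowable strength R_n/Ω = 1269 / 2 = 634 kN.

634 kN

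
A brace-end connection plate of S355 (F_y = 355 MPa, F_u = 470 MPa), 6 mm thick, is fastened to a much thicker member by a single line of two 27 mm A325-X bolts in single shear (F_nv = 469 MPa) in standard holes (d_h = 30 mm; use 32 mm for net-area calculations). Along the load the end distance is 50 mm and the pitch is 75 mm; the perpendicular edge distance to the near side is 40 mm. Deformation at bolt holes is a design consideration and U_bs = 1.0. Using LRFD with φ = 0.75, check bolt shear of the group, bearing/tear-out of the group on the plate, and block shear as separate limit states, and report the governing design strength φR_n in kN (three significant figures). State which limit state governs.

Bolt shear: A_b = π·27²/4 = 572.6 mm²; R_n = 469 × 572.6 × 2 × 1 / 1000 = 537.1 kN → 0.75 × 537.1 = 403 kN.
Bearing: edge l_c = 35, r_n = 118.4 kN; interior l_c = 45, r_n = 152.3 kN; R_n = 118.4 + 1·152.3 = 270.7 kN → 203 kN.
Block shear: A_gv = 750, A_nv = 462, A_nt = 144 mm²; R_n = min(0.6F_uA_nv, 0.6F_yA_gv) + U_bs·F_u·A_nt = 198 kN → 148 kN.
Block shear governs: 148 kN.

148 kN (block shear governs)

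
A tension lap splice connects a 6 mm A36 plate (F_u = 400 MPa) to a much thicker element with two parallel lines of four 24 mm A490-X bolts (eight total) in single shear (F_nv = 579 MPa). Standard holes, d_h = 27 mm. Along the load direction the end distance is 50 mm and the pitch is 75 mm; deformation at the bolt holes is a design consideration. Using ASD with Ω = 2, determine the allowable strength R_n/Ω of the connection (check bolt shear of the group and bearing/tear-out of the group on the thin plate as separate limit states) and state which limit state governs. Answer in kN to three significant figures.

Bolt shear: A_b = π·24²/4 = 452.4 mm²; R_n = 579 × 452.4 × 8 × 1 / 1000 = 2095 kN → 2095 / 2 = 1050 kN.
Bearing (1.2 l_c t F_u ≤ 2.4 d t F_u): upper limit = 2.4·24·6·400 / 1000 = 138.2 kN.
  Edge l_c = 50 − 27/2 = 36.5 → r_n = 105.1 kN; interior l_c = 75 − 27 = 48 → r_n = 138.2 kN.
  R_n,bearing = 2·105.1 + 6·138.2 = 1040 kN → 1040 / 2 = 520 kN.
Bearing governs: 520 kN.

520 kN (bearing governs)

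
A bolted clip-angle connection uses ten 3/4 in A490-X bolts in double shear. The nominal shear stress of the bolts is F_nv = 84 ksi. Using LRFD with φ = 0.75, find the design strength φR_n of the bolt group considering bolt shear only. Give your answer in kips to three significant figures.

557 kips

A_b = π × 0.75² / 4 = 0.4418 in².
R_n = F_nv · A_b · n · n_s = 84 × 0.4418 × 10 × 2 = 742.2 kips.
Design strength φR_n = 0.75 × 742.2 = 557 kips.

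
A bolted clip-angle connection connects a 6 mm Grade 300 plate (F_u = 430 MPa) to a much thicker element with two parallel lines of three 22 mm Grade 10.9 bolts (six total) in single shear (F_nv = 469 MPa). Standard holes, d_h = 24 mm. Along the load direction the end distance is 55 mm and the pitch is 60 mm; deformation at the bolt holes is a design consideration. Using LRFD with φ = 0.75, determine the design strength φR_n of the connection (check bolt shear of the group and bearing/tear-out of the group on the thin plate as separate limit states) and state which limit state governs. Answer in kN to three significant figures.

534 kN (bearing governs)

Bolt shear: A_b = π·22²/4 = 380.1 mm²; R_n = 469 × 380.1 × 6 × 1 / 1000 = 1070 kN → 0.75 × 1070 = 802 kN.
Bearing (1.2 l_c t F_u ≤ 2.4 d t F_u): upper limit = 2.4·22·6·430 / 1000 = 136.2 kN.
  Edge l_c = 55 − 24/2 = 43 → r_n = 133.1 kN; interior l_c = 60 − 24 = 36 → r_n = 111.5 kN.
  R_n,bearing = 2·133.1 + 4·111.5 = 712.1 kN → 0.75 × 712.1 = 534 kN.
Bearing governs: 534 kN.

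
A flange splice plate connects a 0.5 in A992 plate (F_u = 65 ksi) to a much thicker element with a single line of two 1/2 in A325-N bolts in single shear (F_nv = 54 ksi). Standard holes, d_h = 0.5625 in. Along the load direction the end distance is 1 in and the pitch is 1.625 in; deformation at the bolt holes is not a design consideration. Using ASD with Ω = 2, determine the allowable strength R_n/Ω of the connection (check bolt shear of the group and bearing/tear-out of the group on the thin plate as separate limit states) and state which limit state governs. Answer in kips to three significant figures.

Bolt shear: A_b = π·0.5²/4 = 0.1963 in²; R_n = 54 × 0.1963 × 2 × 1 = 21.21 kips → 21.21 / 2 = 10.6 kips.
Bearing (1.5 l_c t F_u ≤ 3.0 d t F_u): upper limit = 3.0·0.5·0.5·65 = 48.75 kips.
  Edge l_c = 1 − 0.5625/2 = 0.7188 → r_n = 35.04 kips; interior l_c = 1.625 − 0.5625 = 1.062 → r_n = 48.75 kips.
  R_n,bearing = 1·35.04 + 1·48.75 = 83.79 kips → 83.79 / 2 = 41.9 kips.
Bolt shear governs: 10.6 kips.

10.6 kips (bolt shear governs)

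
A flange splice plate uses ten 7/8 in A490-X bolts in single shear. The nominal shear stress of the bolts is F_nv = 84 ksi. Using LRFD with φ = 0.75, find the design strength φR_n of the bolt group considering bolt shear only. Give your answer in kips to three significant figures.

379 kips

A_b = π × 0.875² / 4 = 0.6013 in².
R_n = F_nv · A_b · n · n_s = 84 × 0.6013 × 10 × 1 = 505.1 kips.
Design strength φR_n = 0.75 × 505.1 = 379 kips.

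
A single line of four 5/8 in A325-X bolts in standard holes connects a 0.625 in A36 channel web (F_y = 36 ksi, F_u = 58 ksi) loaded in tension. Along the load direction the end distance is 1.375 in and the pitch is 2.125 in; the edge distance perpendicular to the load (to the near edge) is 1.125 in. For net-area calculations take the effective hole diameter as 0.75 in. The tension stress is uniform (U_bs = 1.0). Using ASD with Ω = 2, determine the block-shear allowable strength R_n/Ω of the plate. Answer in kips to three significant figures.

65.9 kips

Shear plane L_v = 1.375 + 3·2.125 = 7.75 in; A_gv = 7.75 × 0.625 = 4.844 in².
A_nv = (7.75 − 3.5·0.75) × 0.625 = 3.203 in².
A_nt = (1.125 − 0.5·0.75) × 0.625 = 0.4688 in².
0.6 F_u A_nv = 111.5 kips; 0.6 F_y A_gv = 104.6 kips → shear yielding governs the shear term.
R_n = 104.6 + 1.0 × 58 × 0.4688 = 131.8 kips.
Allowable strength R_n/Ω = 131.8 / 2 = 65.9 kips.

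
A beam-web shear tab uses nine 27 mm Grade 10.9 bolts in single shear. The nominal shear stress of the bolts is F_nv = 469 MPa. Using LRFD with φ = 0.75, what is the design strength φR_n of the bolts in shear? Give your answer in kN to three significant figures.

1810 kN

A_b = π × 27² / 4 = 572.6 mm².
R_n = F_nv · A_b · n · n_s = 469 × 572.6 × 9 × 1 / 1000 = 2417 kN.
Design strength φR_n = 0.75 × 2417 = 1810 kN.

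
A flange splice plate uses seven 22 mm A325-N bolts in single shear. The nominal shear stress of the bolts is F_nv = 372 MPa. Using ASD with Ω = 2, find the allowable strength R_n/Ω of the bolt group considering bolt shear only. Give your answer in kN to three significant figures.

A_b = π × 22² / 4 = 380.1 mm².
R_n = F_nv · A_b · n · n_s = 372 × 380.1 × 7 × 1 / 1000 = 989.9 kN.
Allowable strength R_n/Ω = 989.9 / 2 = 495 kN.

495 kN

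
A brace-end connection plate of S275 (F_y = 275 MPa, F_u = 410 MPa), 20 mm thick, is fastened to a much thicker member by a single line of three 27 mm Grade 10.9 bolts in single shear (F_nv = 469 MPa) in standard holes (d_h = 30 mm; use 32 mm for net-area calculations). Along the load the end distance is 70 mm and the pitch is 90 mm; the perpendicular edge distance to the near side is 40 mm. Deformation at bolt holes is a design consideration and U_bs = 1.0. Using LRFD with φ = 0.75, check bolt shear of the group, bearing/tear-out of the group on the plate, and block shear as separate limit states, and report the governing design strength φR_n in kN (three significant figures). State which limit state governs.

604 kN (bolt shear governs)

Bolt shear: A_b = π·27²/4 = 572.6 mm²; R_n = 469 × 572.6 × 3 × 1 / 1000 = 805.6 kN → 0.75 × 805.6 = 604 kN.
Bearing: edge l_c = 55, r_n = 531.4 kN; interior l_c = 60, r_n = 531.4 kN; R_n = 531.4 + 2·531.4 = 1594 kN → 1200 kN.
Block shear: A_gv = 5000, A_nv = 3400, A_nt = 480 mm²; R_n = min(0.6F_uA_nv, 0.6F_yA_gv) + U_bs·F_u·A_nt = 1022 kN → 766 kN.
Bolt shear governs: 604 kN.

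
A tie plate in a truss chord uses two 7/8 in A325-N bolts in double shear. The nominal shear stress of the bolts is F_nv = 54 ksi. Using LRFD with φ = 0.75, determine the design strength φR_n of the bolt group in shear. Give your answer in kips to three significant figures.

97.4 kips

A_b = π × 0.875² / 4 = 0.6013 in².
R_n = F_nv · A_b · n · n_s = 54 × 0.6013 × 2 × 2 = 129.9 kips.
Design strength φR_n = 0.75 × 129.9 = 97.4 kips.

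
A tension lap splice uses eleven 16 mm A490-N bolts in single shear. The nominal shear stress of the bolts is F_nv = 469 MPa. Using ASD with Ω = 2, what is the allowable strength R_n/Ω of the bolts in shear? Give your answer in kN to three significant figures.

A_b = π × 16² / 4 = 201.1 mm².
R_n = F_nv · A_b · n · n_s = 469 × 201.1 × 11 × 1 / 1000 = 1037 kN.
Allowable strength R_n/Ω = 1037 / 2 = 519 kN.

519 kN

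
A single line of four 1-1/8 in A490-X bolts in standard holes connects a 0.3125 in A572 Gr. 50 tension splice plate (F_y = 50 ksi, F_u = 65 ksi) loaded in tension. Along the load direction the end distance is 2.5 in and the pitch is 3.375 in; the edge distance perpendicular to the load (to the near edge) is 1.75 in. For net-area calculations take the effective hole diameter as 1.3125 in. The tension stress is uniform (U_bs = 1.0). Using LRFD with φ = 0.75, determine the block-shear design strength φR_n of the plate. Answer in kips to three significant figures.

90.1 kips

Shear plane L_v = 2.5 + 3·3.375 = 12.62 in; A_gv = 12.62 × 0.3125 = 3.945 in².
A_nv = (12.62 − 3.5·1.3125) × 0.3125 = 2.51 in².
A_nt = (1.75 − 0.5·1.3125) × 0.3125 = 0.3418 in².
0.6 F_u A_nv = 97.88 kips; 0.6 F_y A_gv = 118.4 kips → shear rupture governs the shear term.
R_n = 97.88 + 1.0 × 65 × 0.3418 = 120.1 kips.
Design strength φR_n = 0.75 × 120.1 = 90.1 kips.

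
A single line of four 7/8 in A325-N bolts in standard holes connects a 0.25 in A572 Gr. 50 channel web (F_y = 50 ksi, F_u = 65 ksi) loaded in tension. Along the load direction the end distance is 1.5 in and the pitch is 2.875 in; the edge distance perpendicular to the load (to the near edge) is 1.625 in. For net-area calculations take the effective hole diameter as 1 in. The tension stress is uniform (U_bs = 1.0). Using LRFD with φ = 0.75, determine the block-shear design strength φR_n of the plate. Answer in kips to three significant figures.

62.2 kips

Shear plane L_v = 1.5 + 3·2.875 = 10.12 in; A_gv = 10.12 × 0.25 = 2.531 in².
A_nv = (10.12 − 3.5·1) × 0.25 = 1.656 in².
A_nt = (1.625 − 0.5·1) × 0.25 = 0.2812 in².
0.6 F_u A_nv = 64.59 kips; 0.6 F_y A_gv = 75.94 kips → shear rupture governs the shear term.
R_n = 64.59 + 1.0 × 65 × 0.2812 = 82.88 kips.
Design strength φR_n = 0.75 × 82.88 = 62.2 kips.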